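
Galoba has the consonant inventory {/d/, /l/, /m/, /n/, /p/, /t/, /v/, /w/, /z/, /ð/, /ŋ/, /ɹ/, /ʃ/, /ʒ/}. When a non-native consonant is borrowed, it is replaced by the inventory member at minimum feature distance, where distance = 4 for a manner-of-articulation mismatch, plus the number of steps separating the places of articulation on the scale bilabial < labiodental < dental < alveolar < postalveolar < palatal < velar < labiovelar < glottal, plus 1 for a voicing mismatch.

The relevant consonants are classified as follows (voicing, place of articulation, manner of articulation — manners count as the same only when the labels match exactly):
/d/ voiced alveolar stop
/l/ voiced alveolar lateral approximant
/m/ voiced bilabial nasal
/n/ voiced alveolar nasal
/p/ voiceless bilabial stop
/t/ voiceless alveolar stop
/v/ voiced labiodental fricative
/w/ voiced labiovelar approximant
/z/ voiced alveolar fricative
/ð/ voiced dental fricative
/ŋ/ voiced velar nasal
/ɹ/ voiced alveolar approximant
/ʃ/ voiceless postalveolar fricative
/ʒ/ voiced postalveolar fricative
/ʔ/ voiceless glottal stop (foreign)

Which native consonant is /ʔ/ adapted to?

t

/t/ is closest: same manner (stop), place distance 5 (glottal→alveolar), same voicing; total 5. Next closest is /d/ at distance 6.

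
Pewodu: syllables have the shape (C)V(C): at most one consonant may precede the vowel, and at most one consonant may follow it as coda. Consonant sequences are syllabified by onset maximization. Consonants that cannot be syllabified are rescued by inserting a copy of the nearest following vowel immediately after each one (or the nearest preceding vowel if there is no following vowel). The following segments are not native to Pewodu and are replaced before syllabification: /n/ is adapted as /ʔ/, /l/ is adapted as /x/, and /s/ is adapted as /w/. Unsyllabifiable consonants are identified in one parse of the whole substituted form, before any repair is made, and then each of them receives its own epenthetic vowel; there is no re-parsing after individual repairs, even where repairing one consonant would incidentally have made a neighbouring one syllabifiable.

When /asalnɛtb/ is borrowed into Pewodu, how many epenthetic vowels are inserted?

After substitution the input is /awaxʔɛtb/.
The unsyllabifiable consonants are /b/; each receives one epenthetic vowel.

1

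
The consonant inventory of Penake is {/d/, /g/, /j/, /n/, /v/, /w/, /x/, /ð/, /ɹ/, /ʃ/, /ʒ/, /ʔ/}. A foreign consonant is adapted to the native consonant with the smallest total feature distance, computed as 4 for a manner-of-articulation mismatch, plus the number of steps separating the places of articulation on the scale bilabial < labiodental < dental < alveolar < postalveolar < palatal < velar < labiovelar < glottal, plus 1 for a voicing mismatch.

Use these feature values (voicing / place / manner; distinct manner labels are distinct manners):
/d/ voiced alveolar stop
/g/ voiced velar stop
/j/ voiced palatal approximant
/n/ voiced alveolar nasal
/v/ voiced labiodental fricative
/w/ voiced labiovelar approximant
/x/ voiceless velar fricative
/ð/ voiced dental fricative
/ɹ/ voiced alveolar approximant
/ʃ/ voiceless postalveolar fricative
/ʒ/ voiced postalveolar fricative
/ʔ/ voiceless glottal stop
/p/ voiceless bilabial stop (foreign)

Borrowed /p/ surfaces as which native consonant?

/d/ is closest: same manner (stop), place distance 3 (bilabial→alveolar), voicing differs (+1); total 4. Next closest is /v/ at distance 6.

d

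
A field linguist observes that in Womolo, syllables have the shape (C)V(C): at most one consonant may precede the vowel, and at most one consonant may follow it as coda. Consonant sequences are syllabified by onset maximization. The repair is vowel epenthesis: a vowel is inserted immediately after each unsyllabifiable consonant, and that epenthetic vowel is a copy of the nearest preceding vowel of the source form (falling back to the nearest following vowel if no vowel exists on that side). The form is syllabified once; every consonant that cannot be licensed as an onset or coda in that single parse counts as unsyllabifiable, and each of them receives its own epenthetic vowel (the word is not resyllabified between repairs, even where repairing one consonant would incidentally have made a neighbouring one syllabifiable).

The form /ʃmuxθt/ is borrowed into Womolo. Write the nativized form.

ʃumuxθutu

The consonants /ʃ/, /θ/, /t/ cannot be parsed into a legal (C)V(C) syllable (at most one coda consonant is licensed; onsets are limited to one consonant).
Epenthesis after each stranded consonant: /ʃ/ → /ʃu/, /θ/ → /θu/, /t/ → /tu/.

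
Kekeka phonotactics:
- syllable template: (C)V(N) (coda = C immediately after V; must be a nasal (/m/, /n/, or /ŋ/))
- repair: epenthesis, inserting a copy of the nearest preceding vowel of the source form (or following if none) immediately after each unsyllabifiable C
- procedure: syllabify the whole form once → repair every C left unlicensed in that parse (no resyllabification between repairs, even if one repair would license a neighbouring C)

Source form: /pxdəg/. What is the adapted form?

pəxədəgə

The consonants /p/, /x/, /g/ cannot be parsed into a legal (C)V(N) syllable (only a nasal (/m/, /n/, or /ŋ/) is licensed in coda position; onsets are limited to one consonant).
Inserting the epenthetic vowel yields /p/ → /pə/, /x/ → /xə/, /g/ → /gə/.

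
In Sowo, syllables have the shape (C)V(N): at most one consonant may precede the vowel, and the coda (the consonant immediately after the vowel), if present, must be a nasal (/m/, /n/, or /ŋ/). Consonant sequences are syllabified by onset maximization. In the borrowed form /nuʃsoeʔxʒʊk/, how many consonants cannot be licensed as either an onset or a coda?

4

Syllabifying with onset maximization leaves /ʃ/, /ʔ/, /x/, /k/ stranded (only a nasal (/m/, /n/, or /ŋ/) is licensed in coda position; onsets are limited to one consonant).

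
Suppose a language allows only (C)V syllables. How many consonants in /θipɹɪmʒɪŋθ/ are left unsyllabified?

The consonants /p/, /m/, /ŋ/, /θ/ cannot be parsed into a legal (C)V syllable (no codas are permitted; onsets are limited to one consonant).

4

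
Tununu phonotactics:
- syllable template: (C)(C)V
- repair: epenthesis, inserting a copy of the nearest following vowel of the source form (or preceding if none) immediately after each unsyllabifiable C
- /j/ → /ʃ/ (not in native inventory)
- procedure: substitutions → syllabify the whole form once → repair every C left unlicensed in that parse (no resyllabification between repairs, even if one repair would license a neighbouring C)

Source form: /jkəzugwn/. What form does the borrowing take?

Substitution: /j/ → /ʃ/, giving /ʃkəzugwn/.
The consonants /g/, /w/, /n/ cannot be parsed into a legal (C)(C)V syllable (no codas are permitted; onsets may contain at most 2 consonants).
Inserting the epenthetic vowel yields /g/ → /gu/, /w/ → /wu/, /n/ → /nu/.

ʃkəzuguwunu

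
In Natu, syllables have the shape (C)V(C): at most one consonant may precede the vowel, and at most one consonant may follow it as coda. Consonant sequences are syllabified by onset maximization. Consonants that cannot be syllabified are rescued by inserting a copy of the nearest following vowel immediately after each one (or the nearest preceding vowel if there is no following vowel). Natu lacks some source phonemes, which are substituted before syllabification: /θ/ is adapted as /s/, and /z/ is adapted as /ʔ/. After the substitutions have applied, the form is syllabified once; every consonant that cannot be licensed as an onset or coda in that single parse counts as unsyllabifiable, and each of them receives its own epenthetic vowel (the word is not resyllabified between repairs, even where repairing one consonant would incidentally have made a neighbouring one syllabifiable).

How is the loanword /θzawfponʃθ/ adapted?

saʔawfoponʃoso

Substitution: /θ/ → /s/, /z/ → /ʔ/, giving /sʔawfponʃs/.
The consonants /s/, /f/, /ʃ/, /s/ cannot be parsed into a legal (C)V(C) syllable (at most one coda consonant is licensed; onsets are limited to one consonant).
Inserting the epenthetic vowel yields /s/ → /sa/, /f/ → /fo/, /ʃ/ → /ʃo/, /s/ → /so/.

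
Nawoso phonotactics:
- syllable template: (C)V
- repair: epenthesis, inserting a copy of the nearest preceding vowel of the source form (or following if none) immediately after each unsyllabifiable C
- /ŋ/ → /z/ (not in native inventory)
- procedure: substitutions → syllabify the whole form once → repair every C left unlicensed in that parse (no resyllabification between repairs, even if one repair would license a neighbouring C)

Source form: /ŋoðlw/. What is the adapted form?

zoðolowo

Substitution: /ŋ/ → /z/, giving /zoðlw/.
The consonants /ð/, /l/, /w/ cannot be parsed into a legal (C)V syllable (no codas are permitted; onsets are limited to one consonant).
Epenthesis after each stranded consonant: /ð/ → /ðo/, /l/ → /lo/, /w/ → /wo/.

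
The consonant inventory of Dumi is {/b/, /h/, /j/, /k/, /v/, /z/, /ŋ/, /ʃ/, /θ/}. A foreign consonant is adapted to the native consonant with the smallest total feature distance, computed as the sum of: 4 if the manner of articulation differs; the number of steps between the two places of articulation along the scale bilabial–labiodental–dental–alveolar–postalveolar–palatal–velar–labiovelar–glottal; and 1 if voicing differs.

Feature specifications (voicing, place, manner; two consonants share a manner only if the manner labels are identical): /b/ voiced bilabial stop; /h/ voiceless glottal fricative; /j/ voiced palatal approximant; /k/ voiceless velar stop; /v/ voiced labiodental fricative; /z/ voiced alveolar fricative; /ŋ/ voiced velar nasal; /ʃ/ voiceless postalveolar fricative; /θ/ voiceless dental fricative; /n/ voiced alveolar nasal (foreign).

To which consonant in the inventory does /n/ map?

ŋ

/ŋ/ is closest: same manner (nasal), place distance 3 (alveolar→velar), same voicing; total 3. Next closest is /z/ at distance 4.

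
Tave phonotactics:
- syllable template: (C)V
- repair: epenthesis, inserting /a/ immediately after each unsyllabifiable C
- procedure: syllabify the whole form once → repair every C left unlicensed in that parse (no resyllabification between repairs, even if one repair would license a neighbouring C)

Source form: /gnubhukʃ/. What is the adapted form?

ganubahukaʃa

Syllabifying with onset maximization leaves /g/, /b/, /k/, /ʃ/ stranded (no codas are permitted; onsets are limited to one consonant).
Epenthesis after each stranded consonant: /g/ → /ga/, /b/ → /ba/, /k/ → /ka/, /ʃ/ → /ʃa/.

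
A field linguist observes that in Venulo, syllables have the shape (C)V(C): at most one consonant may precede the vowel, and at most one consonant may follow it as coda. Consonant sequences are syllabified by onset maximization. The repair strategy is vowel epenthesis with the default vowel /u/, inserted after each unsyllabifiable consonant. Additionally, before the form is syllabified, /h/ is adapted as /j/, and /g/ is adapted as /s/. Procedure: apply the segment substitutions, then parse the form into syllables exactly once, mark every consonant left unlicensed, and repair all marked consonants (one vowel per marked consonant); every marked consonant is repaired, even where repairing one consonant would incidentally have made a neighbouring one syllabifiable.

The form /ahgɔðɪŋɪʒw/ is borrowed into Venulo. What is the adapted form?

Substitution: /h/ → /j/, /g/ → /s/, giving /ajsɔðɪŋɪʒw/.
The consonants /w/ cannot be parsed into a legal (C)V(C) syllable (at most one coda consonant is licensed; onsets are limited to one consonant).
Each unlicensed consonant becomes the onset of a new syllable: /w/ → /wu/.

ajsɔðɪŋɪʒwu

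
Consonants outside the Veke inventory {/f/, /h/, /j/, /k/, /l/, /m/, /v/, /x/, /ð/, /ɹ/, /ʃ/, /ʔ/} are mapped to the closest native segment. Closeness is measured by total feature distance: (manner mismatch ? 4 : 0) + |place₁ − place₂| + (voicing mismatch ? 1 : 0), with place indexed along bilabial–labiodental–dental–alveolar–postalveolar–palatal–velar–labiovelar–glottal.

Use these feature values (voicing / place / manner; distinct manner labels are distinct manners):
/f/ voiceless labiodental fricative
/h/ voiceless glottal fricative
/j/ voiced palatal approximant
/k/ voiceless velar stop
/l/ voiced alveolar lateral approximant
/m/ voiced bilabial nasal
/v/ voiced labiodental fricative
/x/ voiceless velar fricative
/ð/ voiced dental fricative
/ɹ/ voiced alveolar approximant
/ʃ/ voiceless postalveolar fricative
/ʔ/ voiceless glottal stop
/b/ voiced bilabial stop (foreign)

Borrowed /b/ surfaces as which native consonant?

/m/ is closest: manner differs (stop→nasal, +4), place distance 0 (bilabial→bilabial), same voicing; total 4. Next closest is /v/ at distance 5.

m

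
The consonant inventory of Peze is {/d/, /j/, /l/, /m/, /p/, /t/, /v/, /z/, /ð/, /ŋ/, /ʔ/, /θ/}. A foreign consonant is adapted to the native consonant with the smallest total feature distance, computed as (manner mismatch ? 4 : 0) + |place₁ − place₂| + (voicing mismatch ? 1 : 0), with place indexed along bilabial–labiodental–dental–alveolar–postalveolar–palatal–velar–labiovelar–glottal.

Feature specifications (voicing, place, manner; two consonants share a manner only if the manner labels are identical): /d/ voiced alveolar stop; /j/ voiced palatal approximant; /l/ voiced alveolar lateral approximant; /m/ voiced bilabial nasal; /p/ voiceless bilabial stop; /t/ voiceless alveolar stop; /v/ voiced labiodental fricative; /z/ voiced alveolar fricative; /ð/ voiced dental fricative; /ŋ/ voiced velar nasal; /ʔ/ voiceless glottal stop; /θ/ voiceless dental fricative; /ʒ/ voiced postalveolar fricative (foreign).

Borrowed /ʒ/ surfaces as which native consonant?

/z/ is closest: same manner (fricative), place distance 1 (postalveolar→alveolar), same voicing; total 1. Next closest is /ð/ at distance 2.

z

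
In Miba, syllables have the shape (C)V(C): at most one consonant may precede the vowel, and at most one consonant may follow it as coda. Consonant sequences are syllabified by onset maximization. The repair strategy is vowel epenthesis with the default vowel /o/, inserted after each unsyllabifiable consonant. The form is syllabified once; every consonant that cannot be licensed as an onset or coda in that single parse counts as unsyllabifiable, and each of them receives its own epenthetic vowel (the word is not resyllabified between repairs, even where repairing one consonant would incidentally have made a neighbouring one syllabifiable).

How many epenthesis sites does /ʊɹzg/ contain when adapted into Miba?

2

The unsyllabifiable consonants are /z/, /g/; each receives one epenthetic vowel.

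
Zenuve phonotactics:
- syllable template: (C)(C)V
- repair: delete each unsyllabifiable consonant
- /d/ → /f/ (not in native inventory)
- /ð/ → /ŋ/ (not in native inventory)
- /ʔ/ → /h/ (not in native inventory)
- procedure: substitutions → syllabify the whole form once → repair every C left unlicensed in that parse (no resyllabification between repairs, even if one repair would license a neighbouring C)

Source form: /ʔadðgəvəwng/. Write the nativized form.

haŋgəvə

Substitution: /ʔ/ → /h/, /d/ → /f/, /ð/ → /ŋ/, giving /hafŋgəvəwng/.
The consonants /f/, /w/, /n/, /g/ cannot be parsed into a legal (C)(C)V syllable (no codas are permitted; onsets may contain at most 2 consonants).
Deletion applies to /f/, /w/, /n/, /g/.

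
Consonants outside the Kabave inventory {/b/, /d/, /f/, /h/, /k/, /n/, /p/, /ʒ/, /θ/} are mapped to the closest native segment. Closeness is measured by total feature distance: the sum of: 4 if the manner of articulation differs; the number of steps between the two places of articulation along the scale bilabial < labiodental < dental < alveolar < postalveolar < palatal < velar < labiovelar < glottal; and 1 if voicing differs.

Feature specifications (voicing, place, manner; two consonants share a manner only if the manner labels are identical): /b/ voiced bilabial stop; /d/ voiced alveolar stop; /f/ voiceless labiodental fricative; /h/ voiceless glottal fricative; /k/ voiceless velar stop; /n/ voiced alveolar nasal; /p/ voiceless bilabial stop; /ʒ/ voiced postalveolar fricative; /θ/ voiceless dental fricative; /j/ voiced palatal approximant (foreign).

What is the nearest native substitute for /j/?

ʒ

/ʒ/ is closest: manner differs (approximant→fricative, +4), place distance 1 (palatal→postalveolar), same voicing; total 5. Next closest is /d/ at distance 6.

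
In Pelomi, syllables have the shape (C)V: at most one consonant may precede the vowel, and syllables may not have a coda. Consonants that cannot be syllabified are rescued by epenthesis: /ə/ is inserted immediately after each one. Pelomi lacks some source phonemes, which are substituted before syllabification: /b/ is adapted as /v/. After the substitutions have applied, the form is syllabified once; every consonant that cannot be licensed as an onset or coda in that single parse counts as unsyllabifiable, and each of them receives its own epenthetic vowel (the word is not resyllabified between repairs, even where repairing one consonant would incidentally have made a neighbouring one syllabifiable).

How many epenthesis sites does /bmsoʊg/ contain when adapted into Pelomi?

After substitution the input is /vmsoʊg/.
The unsyllabifiable consonants are /v/, /m/, /g/; each receives one epenthetic vowel.

3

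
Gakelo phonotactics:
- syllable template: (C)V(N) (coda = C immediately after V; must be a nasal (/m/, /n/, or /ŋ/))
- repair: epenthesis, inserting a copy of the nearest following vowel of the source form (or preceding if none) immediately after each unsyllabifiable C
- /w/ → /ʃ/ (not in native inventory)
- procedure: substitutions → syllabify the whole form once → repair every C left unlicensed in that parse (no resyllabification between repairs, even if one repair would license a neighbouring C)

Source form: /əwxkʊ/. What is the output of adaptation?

Substitution: /w/ → /ʃ/, giving /əʃxkʊ/.
Syllabifying with onset maximization leaves /ʃ/, /x/ stranded (only a nasal (/m/, /n/, or /ŋ/) is licensed in coda position; onsets are limited to one consonant).
Epenthesis after each stranded consonant: /ʃ/ → /ʃʊ/, /x/ → /xʊ/.

əʃʊxʊkʊ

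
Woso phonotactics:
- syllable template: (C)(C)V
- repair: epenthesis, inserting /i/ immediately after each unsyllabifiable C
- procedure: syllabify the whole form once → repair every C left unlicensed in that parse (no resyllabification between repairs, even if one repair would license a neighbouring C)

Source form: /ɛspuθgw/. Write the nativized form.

ɛspuθigiwi

Syllabifying with onset maximization leaves /θ/, /g/, /w/ stranded (no codas are permitted; onsets may contain at most 2 consonants).
Epenthesis after each stranded consonant: /θ/ → /θi/, /g/ → /gi/, /w/ → /wi/.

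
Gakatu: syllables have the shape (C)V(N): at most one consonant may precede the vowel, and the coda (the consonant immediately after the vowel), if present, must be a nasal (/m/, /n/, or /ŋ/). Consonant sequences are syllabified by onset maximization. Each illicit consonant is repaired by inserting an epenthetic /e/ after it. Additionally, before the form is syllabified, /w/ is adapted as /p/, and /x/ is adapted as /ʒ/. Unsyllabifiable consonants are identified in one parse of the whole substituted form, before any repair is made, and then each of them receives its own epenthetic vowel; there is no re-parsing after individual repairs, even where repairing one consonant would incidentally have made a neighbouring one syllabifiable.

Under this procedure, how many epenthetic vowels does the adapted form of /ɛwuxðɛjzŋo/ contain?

After substitution the input is /ɛpuʒðɛjzŋo/.
The unsyllabifiable consonants are /ʒ/, /j/, /z/; each receives one epenthetic vowel.

3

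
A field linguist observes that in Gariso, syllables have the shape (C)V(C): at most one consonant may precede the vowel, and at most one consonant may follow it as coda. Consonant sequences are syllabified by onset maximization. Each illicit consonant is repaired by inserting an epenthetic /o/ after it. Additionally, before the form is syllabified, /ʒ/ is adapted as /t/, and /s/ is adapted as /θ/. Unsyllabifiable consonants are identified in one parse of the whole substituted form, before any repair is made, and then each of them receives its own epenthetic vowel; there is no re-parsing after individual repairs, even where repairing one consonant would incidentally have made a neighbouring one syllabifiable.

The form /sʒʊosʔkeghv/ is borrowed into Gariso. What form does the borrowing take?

Substitution: /s/ → /θ/, /ʒ/ → /t/, giving /θtʊoθʔkeghv/.
Syllabifying with onset maximization leaves /θ/, /ʔ/, /h/, /v/ stranded (at most one coda consonant is licensed; onsets are limited to one consonant).
Epenthesis after each stranded consonant: /θ/ → /θo/, /ʔ/ → /ʔo/, /h/ → /ho/, /v/ → /vo/.

θotʊoθʔokeghovo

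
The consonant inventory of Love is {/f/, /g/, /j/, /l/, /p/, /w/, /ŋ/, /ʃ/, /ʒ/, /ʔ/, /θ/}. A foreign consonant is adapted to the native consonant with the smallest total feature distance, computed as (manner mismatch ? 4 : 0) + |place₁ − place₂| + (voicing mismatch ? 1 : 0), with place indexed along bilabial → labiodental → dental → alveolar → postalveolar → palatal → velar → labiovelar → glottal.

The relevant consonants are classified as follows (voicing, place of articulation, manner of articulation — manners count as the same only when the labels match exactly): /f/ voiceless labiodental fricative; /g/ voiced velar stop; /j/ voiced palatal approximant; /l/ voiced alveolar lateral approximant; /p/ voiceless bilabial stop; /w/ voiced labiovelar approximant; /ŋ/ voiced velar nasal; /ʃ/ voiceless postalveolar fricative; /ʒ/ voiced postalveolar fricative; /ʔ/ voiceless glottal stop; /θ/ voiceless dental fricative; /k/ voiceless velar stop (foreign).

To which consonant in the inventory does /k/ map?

g

/g/ is closest: same manner (stop), place distance 0 (velar→velar), voicing differs (+1); total 1. Next closest is /ʔ/ at distance 2.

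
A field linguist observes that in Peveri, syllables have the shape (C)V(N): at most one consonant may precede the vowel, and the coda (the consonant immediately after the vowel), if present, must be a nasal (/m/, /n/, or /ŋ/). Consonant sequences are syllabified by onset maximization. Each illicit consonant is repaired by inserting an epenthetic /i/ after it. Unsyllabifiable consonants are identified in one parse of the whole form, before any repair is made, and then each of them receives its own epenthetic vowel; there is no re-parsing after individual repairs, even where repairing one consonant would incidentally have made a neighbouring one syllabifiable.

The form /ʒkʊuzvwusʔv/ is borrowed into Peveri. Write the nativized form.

ʒikʊuziviwusiʔivi

Under (C)V(N), the unsyllabifiable consonants are /ʒ/, /z/, /v/, /s/, /ʔ/, /v/ (only a nasal (/m/, /n/, or /ŋ/) is licensed in coda position; onsets are limited to one consonant).
Inserting the epenthetic vowel yields /ʒ/ → /ʒi/, /z/ → /zi/, /v/ → /vi/, /s/ → /si/, /ʔ/ → /ʔi/, /v/ → /vi/.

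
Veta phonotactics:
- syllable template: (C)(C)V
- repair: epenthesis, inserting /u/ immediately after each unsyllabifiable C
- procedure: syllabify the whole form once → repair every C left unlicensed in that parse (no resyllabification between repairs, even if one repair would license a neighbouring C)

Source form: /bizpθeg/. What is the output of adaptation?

The consonants /z/, /g/ cannot be parsed into a legal (C)(C)V syllable (no codas are permitted; onsets may contain at most 2 consonants).
Epenthesis after each stranded consonant: /z/ → /zu/, /g/ → /gu/.

bizupθegu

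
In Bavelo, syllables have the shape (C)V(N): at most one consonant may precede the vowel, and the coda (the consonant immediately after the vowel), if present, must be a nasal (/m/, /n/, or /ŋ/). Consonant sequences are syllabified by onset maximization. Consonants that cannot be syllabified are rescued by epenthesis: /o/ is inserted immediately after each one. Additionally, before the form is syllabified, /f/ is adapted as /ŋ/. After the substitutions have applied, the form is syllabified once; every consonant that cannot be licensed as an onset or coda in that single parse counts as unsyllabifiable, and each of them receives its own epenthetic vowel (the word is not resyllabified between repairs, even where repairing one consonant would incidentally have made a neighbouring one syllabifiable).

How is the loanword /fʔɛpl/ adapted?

Substitution: /f/ → /ŋ/, giving /ŋʔɛpl/.
Under (C)V(N), the unsyllabifiable consonants are /ŋ/, /p/, /l/ (only a nasal (/m/, /n/, or /ŋ/) is licensed in coda position; onsets are limited to one consonant).
Inserting the epenthetic vowel yields /ŋ/ → /ŋo/, /p/ → /po/, /l/ → /lo/.

ŋoʔɛpolo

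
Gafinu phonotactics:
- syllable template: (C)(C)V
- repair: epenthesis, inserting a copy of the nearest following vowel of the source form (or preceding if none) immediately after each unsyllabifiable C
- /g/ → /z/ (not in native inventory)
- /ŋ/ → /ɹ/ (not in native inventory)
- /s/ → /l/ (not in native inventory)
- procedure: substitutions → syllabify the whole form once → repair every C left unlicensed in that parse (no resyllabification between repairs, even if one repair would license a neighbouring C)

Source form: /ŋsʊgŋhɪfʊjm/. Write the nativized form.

Substitution: /ŋ/ → /ɹ/, /s/ → /l/, /g/ → /z/, giving /ɹlʊzɹhɪfʊjm/.
The consonants /z/, /j/, /m/ cannot be parsed into a legal (C)(C)V syllable (no codas are permitted; onsets may contain at most 2 consonants).
Each unlicensed consonant becomes the onset of a new syllable: /z/ → /zɪ/, /j/ → /jʊ/, /m/ → /mʊ/.

ɹlʊzɪɹhɪfʊjʊmʊ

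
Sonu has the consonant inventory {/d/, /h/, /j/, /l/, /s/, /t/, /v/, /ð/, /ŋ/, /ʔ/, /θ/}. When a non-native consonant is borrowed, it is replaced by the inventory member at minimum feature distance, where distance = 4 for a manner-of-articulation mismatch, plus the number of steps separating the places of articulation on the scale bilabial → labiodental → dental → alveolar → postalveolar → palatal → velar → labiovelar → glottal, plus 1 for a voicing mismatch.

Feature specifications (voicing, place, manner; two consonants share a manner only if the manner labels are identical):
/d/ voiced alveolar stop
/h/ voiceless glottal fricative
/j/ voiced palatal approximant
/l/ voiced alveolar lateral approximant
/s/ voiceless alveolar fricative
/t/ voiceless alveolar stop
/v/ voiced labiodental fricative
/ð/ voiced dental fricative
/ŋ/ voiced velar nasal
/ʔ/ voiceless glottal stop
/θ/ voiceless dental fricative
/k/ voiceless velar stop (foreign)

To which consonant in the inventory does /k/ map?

/ʔ/ is closest: same manner (stop), place distance 2 (velar→glottal), same voicing; total 2. Next closest is /t/ at distance 3.

ʔ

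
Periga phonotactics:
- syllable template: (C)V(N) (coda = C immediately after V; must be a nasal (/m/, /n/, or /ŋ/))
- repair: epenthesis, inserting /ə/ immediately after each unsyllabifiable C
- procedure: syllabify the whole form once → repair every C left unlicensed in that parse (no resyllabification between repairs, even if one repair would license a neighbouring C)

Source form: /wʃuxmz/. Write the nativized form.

wəʃuxəməzə

The consonants /w/, /x/, /m/, /z/ cannot be parsed into a legal (C)V(N) syllable (only a nasal (/m/, /n/, or /ŋ/) is licensed in coda position; onsets are limited to one consonant).
Epenthesis after each stranded consonant: /w/ → /wə/, /x/ → /xə/, /m/ → /mə/, /z/ → /zə/.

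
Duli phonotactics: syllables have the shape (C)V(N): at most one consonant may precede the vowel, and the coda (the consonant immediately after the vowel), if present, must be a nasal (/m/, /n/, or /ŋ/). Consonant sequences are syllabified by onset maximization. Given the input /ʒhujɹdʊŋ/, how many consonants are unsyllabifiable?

The consonants /ʒ/, /j/, /ɹ/ cannot be parsed into a legal (C)V(N) syllable (only a nasal (/m/, /n/, or /ŋ/) is licensed in coda position; onsets are limited to one consonant).

3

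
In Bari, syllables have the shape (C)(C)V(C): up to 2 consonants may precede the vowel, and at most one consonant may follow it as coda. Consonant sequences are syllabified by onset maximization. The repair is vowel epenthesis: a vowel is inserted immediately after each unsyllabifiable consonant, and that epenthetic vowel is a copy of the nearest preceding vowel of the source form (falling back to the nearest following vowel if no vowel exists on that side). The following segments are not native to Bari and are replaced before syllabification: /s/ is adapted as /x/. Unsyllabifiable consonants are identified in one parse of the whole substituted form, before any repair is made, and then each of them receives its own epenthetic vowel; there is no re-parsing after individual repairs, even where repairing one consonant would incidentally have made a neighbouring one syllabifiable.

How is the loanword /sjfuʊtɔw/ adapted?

xujfuʊtɔw

Substitution: /s/ → /x/, giving /xjfuʊtɔw/.
Syllabifying with onset maximization leaves /x/ stranded (at most one coda consonant is licensed; onsets may contain at most 2 consonants).
Each unlicensed consonant becomes the onset of a new syllable: /x/ → /xu/.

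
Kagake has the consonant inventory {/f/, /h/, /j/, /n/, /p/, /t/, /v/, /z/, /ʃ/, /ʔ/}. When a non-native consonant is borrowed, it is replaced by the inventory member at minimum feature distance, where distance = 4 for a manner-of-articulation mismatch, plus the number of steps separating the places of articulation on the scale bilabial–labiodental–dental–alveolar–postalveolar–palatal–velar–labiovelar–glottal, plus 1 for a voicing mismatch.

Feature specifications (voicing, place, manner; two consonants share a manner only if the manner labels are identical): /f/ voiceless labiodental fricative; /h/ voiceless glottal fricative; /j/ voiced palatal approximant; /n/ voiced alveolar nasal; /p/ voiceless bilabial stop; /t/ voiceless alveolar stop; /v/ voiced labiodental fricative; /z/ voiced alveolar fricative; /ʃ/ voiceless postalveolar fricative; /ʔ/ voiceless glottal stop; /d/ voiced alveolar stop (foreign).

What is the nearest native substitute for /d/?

/t/ is closest: same manner (stop), place distance 0 (alveolar→alveolar), voicing differs (+1); total 1. Next closest is /n/ at distance 4.

t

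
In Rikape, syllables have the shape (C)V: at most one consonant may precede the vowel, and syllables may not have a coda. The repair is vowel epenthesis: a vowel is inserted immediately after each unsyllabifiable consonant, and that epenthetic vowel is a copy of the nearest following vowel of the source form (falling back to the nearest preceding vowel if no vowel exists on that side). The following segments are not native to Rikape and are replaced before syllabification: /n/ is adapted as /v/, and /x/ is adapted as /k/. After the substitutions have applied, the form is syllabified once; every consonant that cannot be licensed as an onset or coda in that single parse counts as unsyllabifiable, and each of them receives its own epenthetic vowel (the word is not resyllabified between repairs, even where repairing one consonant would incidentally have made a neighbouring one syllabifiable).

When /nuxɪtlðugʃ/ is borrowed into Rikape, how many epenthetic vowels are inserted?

4

After substitution the input is /vukɪtlðugʃ/.
The unsyllabifiable consonants are /t/, /l/, /g/, /ʃ/; each receives one epenthetic vowel.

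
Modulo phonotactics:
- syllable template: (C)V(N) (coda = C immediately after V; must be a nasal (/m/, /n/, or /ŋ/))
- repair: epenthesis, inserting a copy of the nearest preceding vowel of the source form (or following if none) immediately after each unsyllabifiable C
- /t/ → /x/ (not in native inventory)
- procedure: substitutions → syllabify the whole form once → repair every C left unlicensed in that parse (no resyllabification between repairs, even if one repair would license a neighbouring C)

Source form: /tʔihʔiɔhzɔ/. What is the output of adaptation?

Substitution: /t/ → /x/, giving /xʔihʔiɔhzɔ/.
Under (C)V(N), the unsyllabifiable consonants are /x/, /h/, /h/ (only a nasal (/m/, /n/, or /ŋ/) is licensed in coda position; onsets are limited to one consonant).
Epenthesis after each stranded consonant: /x/ → /xi/, /h/ → /hi/, /h/ → /hɔ/.

xiʔihiʔiɔhɔzɔ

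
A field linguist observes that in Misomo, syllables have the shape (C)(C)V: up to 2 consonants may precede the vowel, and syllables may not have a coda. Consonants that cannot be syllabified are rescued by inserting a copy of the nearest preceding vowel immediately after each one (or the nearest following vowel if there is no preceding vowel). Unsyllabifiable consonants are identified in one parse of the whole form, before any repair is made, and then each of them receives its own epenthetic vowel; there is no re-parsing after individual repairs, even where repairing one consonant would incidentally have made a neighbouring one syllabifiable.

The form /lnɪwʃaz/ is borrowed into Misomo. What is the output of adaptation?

Under (C)(C)V, the unsyllabifiable consonants are /z/ (no codas are permitted; onsets may contain at most 2 consonants).
Epenthesis after each stranded consonant: /z/ → /za/.

lnɪwʃaza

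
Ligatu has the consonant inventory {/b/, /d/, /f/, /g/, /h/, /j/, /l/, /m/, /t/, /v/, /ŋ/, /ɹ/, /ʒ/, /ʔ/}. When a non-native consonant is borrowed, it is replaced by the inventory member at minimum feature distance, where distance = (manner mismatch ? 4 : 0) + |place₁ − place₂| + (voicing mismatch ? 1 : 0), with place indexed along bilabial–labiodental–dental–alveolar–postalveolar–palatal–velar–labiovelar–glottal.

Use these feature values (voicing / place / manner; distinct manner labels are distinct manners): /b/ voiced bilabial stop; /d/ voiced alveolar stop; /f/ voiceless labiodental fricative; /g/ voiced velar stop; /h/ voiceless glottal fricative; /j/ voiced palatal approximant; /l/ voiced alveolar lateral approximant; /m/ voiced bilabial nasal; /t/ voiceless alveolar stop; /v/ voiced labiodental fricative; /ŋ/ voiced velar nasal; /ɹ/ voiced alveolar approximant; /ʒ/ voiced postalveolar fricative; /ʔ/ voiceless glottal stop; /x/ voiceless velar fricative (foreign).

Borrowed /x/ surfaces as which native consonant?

h

/h/ is closest: same manner (fricative), place distance 2 (velar→glottal), same voicing; total 2. Next closest is /ʒ/ at distance 3.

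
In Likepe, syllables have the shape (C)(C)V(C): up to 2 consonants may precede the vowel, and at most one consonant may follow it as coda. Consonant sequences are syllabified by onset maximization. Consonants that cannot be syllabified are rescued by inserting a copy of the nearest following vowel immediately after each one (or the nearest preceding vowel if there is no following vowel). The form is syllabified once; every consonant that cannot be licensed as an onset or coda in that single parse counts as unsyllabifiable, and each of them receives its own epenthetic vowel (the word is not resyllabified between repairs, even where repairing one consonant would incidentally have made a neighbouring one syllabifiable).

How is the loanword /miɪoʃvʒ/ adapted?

The consonants /v/, /ʒ/ cannot be parsed into a legal (C)(C)V(C) syllable (at most one coda consonant is licensed; onsets may contain at most 2 consonants).
Inserting the epenthetic vowel yields /v/ → /vo/, /ʒ/ → /ʒo/.

miɪoʃvoʒo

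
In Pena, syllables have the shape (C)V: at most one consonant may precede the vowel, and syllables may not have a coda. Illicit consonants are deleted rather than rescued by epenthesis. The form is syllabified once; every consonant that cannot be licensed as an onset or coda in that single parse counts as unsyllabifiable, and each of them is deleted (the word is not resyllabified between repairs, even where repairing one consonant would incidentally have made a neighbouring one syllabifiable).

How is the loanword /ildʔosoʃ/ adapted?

iʔoso

The consonants /l/, /d/, /ʃ/ cannot be parsed into a legal (C)V syllable (no codas are permitted; onsets are limited to one consonant).
Deleting the stranded consonants removes /l/, /d/, /ʃ/.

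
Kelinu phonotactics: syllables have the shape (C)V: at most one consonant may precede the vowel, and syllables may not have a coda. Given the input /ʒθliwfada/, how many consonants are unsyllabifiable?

Syllabifying with onset maximization leaves /ʒ/, /θ/, /w/ stranded (no codas are permitted; onsets are limited to one consonant).

3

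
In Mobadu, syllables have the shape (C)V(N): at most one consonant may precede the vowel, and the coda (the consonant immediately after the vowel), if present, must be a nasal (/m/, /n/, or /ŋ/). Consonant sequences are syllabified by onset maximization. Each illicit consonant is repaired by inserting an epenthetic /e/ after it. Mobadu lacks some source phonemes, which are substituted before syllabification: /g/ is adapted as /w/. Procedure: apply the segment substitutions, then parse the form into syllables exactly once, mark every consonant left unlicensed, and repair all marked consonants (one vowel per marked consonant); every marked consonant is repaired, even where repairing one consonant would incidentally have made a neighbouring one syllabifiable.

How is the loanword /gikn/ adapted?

Substitution: /g/ → /w/, giving /wikn/.
Syllabifying with onset maximization leaves /k/, /n/ stranded (only a nasal (/m/, /n/, or /ŋ/) is licensed in coda position; onsets are limited to one consonant).
Each unlicensed consonant becomes the onset of a new syllable: /k/ → /ke/, /n/ → /ne/.

wikene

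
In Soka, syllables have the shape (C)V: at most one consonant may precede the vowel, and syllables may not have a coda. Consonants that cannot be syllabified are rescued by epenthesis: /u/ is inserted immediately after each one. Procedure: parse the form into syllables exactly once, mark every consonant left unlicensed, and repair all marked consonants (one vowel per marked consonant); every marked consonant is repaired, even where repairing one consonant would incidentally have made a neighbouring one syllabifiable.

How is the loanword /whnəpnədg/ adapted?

Syllabifying with onset maximization leaves /w/, /h/, /p/, /d/, /g/ stranded (no codas are permitted; onsets are limited to one consonant).
Epenthesis after each stranded consonant: /w/ → /wu/, /h/ → /hu/, /p/ → /pu/, /d/ → /du/, /g/ → /gu/.

wuhunəpunədugu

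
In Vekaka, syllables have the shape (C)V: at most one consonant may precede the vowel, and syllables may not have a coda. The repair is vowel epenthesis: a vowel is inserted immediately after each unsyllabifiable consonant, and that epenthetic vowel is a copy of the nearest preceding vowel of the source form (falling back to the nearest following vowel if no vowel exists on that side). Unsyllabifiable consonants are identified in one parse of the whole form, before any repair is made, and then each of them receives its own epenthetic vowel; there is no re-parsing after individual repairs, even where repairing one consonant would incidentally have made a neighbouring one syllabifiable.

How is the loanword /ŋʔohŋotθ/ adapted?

ŋoʔohoŋotoθo

Syllabifying with onset maximization leaves /ŋ/, /h/, /t/, /θ/ stranded (no codas are permitted; onsets are limited to one consonant).
Each unlicensed consonant becomes the onset of a new syllable: /ŋ/ → /ŋo/, /h/ → /ho/, /t/ → /to/, /θ/ → /θo/.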